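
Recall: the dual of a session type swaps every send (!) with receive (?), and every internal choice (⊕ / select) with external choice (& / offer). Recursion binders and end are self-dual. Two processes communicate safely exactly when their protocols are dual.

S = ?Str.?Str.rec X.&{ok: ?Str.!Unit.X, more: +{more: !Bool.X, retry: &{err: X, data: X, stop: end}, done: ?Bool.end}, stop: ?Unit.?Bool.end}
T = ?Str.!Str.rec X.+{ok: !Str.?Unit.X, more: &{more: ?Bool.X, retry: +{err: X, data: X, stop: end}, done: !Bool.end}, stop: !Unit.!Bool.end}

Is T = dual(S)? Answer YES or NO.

NO

?Str vs ?Str  ✗ same direction on both sides — not dual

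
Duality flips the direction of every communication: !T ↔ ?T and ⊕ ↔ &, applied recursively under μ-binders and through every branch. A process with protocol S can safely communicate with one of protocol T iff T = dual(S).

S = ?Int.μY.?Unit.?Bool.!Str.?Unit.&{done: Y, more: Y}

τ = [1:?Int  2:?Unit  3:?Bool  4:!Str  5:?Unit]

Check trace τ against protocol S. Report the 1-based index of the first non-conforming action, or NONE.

[1] ?Int  match  state: μY.…
[2] ?Unit  match  state: ?Bool.!Str.?Unit.&{done: μY.…, more: μY.…}
[3] ?Bool  match  state: !Str.?Unit.&{done: μY.…, more: μY.…}
[4] !Str  match  state: ?Unit.&{done: μY.…, more: μY.…}
[5] ?Unit  match  state: &{done: μY.…, more: μY.…}
trace exhausted — no violation

NONE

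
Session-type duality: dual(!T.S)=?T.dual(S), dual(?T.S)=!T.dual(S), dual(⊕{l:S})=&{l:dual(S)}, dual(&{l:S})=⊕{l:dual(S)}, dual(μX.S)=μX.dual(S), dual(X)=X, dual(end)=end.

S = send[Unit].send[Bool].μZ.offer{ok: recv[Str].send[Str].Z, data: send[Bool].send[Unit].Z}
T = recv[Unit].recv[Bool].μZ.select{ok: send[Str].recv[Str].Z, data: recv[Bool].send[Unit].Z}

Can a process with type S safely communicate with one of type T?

send[Unit] ‖ recv[Unit]  match
  send[Bool] ‖ recv[Bool]  match
    μZ ‖ μZ  match (binder kept)
      offer{ok,data} ‖ select{ok,data}  match labels match
        [ok]
          recv[Str] ‖ send[Str]  match
            send[Str] ‖ recv[Str]  match
              Z ‖ Z  match
        [data]
          send[Bool] ‖ recv[Bool]  match
            send[Unit] ‖ send[Unit]  ✗ same direction on both sides — not dual

NO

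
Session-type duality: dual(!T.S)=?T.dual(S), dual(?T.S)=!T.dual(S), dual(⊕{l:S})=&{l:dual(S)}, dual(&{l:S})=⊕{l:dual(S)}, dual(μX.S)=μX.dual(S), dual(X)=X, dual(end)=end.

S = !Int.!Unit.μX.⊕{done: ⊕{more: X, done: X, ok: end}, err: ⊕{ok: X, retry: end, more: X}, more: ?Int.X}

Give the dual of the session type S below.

!Int = ?Int
  !Unit = ?Unit
    μX = μX  (binder kept)
      ⊕{done,err,more} = &{done,err,more}  (⊕→&)
        [done]
          ⊕{more,done,ok} = &{more,done,ok}  (⊕→&)
            [more]
              X self-dual
            [done]
              X self-dual
            [ok]
              end self-dual
        [err]
          ⊕{ok,retry,more} = &{ok,retry,more}  (⊕→&)
            [ok]
              X self-dual
            [retry]
              end self-dual
            [more]
              X self-dual
        [more]
          ?Int = !Int
            X self-dual

?Int.?Unit.μX.&{done: &{more: X, done: X, ok: end}, err: &{ok: X, retry: end, more: X}, more: !Int.X}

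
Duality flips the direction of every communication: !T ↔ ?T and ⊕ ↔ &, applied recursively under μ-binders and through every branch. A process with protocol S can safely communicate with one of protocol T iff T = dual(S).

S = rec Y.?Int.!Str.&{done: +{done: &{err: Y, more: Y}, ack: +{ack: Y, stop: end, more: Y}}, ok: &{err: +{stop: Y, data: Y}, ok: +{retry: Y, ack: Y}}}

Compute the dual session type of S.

rec Y = rec Y  (rec unchanged)
  ?Int = !Int
    !Str = ?Str
      &{done,ok} = +{done,ok}  (&→⊕)
        case done:
          +{done,ack} = &{done,ack}  (⊕→&)
            case done:
              &{err,more} = +{err,more}  (&→⊕)
                case err:
                  Y ↦ Y
                case more:
                  Y ↦ Y
            case ack:
              +{ack,stop,more} = &{ack,stop,more}  (⊕→&)
                case ack:
                  Y ↦ Y
                case stop:
                  end ↦ end
                case more:
                  Y ↦ Y
        case ok:
          &{err,ok} = +{err,ok}  (&→⊕)
            case err:
              +{stop,data} = &{stop,data}  (⊕→&)
                case stop:
                  Y ↦ Y
                case data:
                  Y ↦ Y
            case ok:
              +{retry,ack} = &{retry,ack}  (⊕→&)
                case retry:
                  Y ↦ Y
                case ack:
                  Y ↦ Y

rec Y.!Int.?Str.+{done: &{done: +{err: Y, more: Y}, ack: &{ack: Y, stop: end, more: Y}}, ok: +{err: &{stop: Y, data: Y}, ok: &{retry: Y, ack: Y}}}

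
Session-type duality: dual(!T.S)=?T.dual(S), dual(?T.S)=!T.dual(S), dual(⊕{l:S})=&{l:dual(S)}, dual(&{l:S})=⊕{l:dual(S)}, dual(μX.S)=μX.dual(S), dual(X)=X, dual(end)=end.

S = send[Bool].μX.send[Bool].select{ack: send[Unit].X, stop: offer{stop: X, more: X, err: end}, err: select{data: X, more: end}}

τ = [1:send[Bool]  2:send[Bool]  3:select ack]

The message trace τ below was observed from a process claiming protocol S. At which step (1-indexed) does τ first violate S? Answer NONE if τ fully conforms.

NONE

step 1: send[Bool]  ✓  state: μX.…
step 2: send[Bool]  ✓  state: select{ack: send[Unit].μX.…, stop: offer{stop: μX.…, more: μX.…, err: end}, err: select{data: μX.…, more: end}}
step 3: select ack  ✓  state: send[Unit].μX.…
τ conforms to S (length 3)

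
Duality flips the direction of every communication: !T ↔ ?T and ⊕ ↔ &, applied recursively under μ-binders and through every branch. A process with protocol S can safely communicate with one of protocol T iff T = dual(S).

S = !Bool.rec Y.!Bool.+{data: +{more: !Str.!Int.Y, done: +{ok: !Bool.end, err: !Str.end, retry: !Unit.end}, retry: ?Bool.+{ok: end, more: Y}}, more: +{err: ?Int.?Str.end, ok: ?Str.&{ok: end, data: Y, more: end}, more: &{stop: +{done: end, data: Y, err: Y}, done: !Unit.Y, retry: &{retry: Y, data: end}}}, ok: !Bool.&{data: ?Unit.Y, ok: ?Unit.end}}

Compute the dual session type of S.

!Bool → ?Bool
  rec Y → rec Y  (μ self-dual)
    !Bool → ?Bool
      +{data,more,ok} → &{data,more,ok}  (select→offer)
        [data]
          +{more,done,retry} → &{more,done,retry}  (select→offer)
            [more]
              !Str → ?Str
                !Int → ?Int
                  Y ↦ Y
            [done]
              +{ok,err,retry} → &{ok,err,retry}  (select→offer)
                [ok]
                  !Bool → ?Bool
                    end ↦ end
                [err]
                  !Str → ?Str
                    end ↦ end
                [retry]
                  !Unit → ?Unit
                    end ↦ end
            [retry]
              ?Bool → !Bool
                +{ok,more} → &{ok,more}  (select→offer)
                  [ok]
                    end ↦ end
                  [more]
                    Y ↦ Y
        [more]
          +{err,ok,more} → &{err,ok,more}  (select→offer)
            [err]
              ?Int → !Int
                ?Str → !Str
                  end ↦ end
            [ok]
              ?Str → !Str
                &{ok,data,more} → +{ok,data,more}  (external→internal)
                  [ok]
                    end ↦ end
                  [data]
                    Y ↦ Y
                  [more]
                    end ↦ end
            [more]
              &{stop,done,retry} → +{stop,done,retry}  (external→internal)
                [stop]
                  +{done,data,err} → &{done,data,err}  (select→offer)
                    [done]
                      end ↦ end
                    [data]
                      Y ↦ Y
                    [err]
                      Y ↦ Y
                [done]
                  !Unit → ?Unit
                    Y ↦ Y
                [retry]
                  &{retry,data} → +{retry,data}  (external→internal)
                    [retry]
                      Y ↦ Y
                    [data]
                      end ↦ end
        [ok]
          !Bool → ?Bool
            &{data,ok} → +{data,ok}  (external→internal)
              [data]
                ?Unit → !Unit
                  Y ↦ Y
              [ok]
                ?Unit → !Unit
                  end ↦ end

?Bool.rec Y.?Bool.&{data: &{more: ?Str.?Int.Y, done: &{ok: ?Bool.end, err: ?Str.end, retry: ?Unit.end}, retry: !Bool.&{ok: end, more: Y}}, more: &{err: !Int.!Str.end, ok: !Str.+{ok: end, data: Y, more: end}, more: +{stop: &{done: end, data: Y, err: Y}, done: ?Unit.Y, retry: +{retry: Y, data: end}}}, ok: ?Bool.+{data: !Unit.Y, ok: !Unit.end}}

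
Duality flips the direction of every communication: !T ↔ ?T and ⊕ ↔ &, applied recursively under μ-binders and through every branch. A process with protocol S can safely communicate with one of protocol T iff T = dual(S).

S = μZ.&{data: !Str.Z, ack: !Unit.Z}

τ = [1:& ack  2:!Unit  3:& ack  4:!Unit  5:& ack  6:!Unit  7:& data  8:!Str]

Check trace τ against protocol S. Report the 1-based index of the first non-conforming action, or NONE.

NONE

[1] & ack  ok  cont: !Unit.μZ.…
[2] !Unit  ok  cont: μZ.…
[3] & ack  ok  cont: !Unit.μZ.…
[4] !Unit  ok  cont: μZ.…
[5] & ack  ok  cont: !Unit.μZ.…
[6] !Unit  ok  cont: μZ.…
[7] & data  ok  cont: !Str.μZ.…
[8] !Str  ok  cont: μZ.…
all 8 steps conform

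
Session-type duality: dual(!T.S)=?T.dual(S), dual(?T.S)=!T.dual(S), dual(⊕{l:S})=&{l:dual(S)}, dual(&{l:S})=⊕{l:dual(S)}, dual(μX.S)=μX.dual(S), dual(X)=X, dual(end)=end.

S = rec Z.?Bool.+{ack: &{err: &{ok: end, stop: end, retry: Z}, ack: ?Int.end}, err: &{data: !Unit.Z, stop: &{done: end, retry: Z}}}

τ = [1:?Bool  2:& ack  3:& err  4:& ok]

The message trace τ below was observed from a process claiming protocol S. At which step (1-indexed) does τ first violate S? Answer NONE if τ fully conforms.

2

step 1: ?Bool  ok  residual = +{ack: &{err: &{ok: end, stop: end, retry: rec Z.…}, ack: ?Int.end}, err: &{data: !Unit.rec Z.…, stop: &{done: end, retry: rec Z.…}}}
step 2: got & ack, protocol expects + ack or + err  ✗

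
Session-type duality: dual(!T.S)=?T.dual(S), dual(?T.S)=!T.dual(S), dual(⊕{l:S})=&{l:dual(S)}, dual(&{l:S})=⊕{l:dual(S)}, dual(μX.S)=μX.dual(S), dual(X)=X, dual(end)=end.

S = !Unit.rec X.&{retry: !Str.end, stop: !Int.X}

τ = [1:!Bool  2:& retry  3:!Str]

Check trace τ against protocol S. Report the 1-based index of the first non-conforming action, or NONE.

1

@1 got !Bool, protocol expects !Unit  ✗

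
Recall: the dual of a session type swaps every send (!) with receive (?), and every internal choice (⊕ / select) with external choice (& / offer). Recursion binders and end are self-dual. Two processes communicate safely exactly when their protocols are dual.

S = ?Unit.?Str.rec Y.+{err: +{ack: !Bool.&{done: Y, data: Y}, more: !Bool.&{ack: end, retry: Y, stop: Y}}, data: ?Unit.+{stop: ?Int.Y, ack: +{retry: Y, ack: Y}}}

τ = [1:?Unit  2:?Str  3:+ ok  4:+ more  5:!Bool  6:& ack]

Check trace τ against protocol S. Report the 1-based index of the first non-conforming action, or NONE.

step 1: ?Unit  match  cont: ?Str.rec Y.…
step 2: ?Str  match  cont: rec Y.…
step 3: got + ok, protocol expects + err or + data  ✗

3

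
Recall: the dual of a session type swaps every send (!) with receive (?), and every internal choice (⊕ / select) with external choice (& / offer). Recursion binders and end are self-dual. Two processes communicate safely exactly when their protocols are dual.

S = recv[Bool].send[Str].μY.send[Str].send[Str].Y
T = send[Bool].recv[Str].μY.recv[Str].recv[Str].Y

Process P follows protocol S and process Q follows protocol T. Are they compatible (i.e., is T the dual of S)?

recv[Bool] vs send[Bool]  match
  send[Str] vs recv[Str]  match
    μY vs μY  match (rec unchanged)
      send[Str] vs recv[Str]  match
        send[Str] vs recv[Str]  match
          Y vs Y  match

YES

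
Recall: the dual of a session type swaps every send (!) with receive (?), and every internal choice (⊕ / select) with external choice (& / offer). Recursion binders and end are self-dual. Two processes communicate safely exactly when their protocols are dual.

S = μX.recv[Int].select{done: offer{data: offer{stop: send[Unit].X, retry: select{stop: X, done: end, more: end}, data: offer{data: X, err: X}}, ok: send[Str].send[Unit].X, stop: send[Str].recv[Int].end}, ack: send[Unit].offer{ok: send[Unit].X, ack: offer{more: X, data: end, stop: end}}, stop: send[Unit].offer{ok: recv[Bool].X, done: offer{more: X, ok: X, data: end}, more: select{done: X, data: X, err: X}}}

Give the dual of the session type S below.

μX → μX  (μ self-dual)
  recv[Int] → send[Int]
    select{done,ack,stop} → offer{done,ack,stop}  (internal→external)
      • done:
        offer{data,ok,stop} → select{data,ok,stop}  (external→internal)
          • data:
            offer{stop,retry,data} → select{stop,retry,data}  (external→internal)
              • stop:
                send[Unit] → recv[Unit]
                  X self-dual
              • retry:
                select{stop,done,more} → offer{stop,done,more}  (internal→external)
                  • stop:
                    X self-dual
                  • done:
                    end self-dual
                  • more:
                    end self-dual
              • data:
                offer{data,err} → select{data,err}  (external→internal)
                  • data:
                    X self-dual
                  • err:
                    X self-dual
          • ok:
            send[Str] → recv[Str]
              send[Unit] → recv[Unit]
                X self-dual
          • stop:
            send[Str] → recv[Str]
              recv[Int] → send[Int]
                end self-dual
      • ack:
        send[Unit] → recv[Unit]
          offer{ok,ack} → select{ok,ack}  (external→internal)
            • ok:
              send[Unit] → recv[Unit]
                X self-dual
            • ack:
              offer{more,data,stop} → select{more,data,stop}  (external→internal)
                • more:
                  X self-dual
                • data:
                  end self-dual
                • stop:
                  end self-dual
      • stop:
        send[Unit] → recv[Unit]
          offer{ok,done,more} → select{ok,done,more}  (external→internal)
            • ok:
              recv[Bool] → send[Bool]
                X self-dual
            • done:
              offer{more,ok,data} → select{more,ok,data}  (external→internal)
                • more:
                  X self-dual
                • ok:
                  X self-dual
                • data:
                  end self-dual
            • more:
              select{done,data,err} → offer{done,data,err}  (internal→external)
                • done:
                  X self-dual
                • data:
                  X self-dual
                • err:
                  X self-dual

μX.send[Int].offer{done: select{data: select{stop: recv[Unit].X, retry: offer{stop: X, done: end, more: end}, data: select{data: X, err: X}}, ok: recv[Str].recv[Unit].X, stop: recv[Str].send[Int].end}, ack: recv[Unit].select{ok: recv[Unit].X, ack: select{more: X, data: end, stop: end}}, stop: recv[Unit].select{ok: send[Bool].X, done: select{more: X, ok: X, data: end}, more: offer{done: X, data: X, err: X}}}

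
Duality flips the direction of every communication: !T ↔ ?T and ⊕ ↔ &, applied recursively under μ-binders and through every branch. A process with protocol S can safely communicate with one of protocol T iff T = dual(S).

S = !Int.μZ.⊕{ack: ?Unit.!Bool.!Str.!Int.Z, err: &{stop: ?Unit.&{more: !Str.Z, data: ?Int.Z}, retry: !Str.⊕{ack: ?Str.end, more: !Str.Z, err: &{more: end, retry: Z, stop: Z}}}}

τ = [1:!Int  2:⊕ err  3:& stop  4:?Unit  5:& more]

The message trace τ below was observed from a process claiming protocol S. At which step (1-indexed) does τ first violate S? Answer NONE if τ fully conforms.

@1 !Int  ok  cont: μZ.…
@2 ⊕ err  ok  cont: &{stop: ?Unit.&{more: !Str.μZ.…, data: ?Int.μZ.…}, retry: !Str.⊕{ack: ?Str.end, more: !Str.μZ.…, err: &{more: end, retry: μZ.…, stop: μZ.…}}}
@3 & stop  ok  cont: ?Unit.&{more: !Str.μZ.…, data: ?Int.μZ.…}
@4 ?Unit  ok  cont: &{more: !Str.μZ.…, data: ?Int.μZ.…}
@5 & more  ok  cont: !Str.μZ.…
trace exhausted — no violation

NONE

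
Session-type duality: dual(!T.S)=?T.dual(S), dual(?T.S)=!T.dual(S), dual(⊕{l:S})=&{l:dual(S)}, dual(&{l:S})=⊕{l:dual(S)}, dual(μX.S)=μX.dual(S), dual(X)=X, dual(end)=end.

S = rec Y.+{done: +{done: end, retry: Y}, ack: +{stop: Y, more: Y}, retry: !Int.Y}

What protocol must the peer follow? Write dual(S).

rec Y = rec Y  (rec unchanged)
  +{done,ack,retry} = &{done,ack,retry}  (internal→external)
    [done]
      +{done,retry} = &{done,retry}  (internal→external)
        [done]
          dual(end) = end
        [retry]
          dual(Y) = Y
    [ack]
      +{stop,more} = &{stop,more}  (internal→external)
        [stop]
          dual(Y) = Y
        [more]
          dual(Y) = Y
    [retry]
      !Int = ?Int
        dual(Y) = Y

rec Y.&{done: &{done: end, retry: Y}, ack: &{stop: Y, more: Y}, retry: ?Int.Y}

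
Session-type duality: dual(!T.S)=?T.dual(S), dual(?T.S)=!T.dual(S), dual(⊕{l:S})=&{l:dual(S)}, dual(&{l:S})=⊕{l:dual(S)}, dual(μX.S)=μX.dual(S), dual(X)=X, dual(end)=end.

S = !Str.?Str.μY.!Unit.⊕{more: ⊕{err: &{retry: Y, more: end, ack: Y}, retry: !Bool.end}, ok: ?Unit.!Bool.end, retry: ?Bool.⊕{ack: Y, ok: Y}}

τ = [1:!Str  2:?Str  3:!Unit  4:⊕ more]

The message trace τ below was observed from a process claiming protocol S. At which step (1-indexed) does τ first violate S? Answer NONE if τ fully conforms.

@1 !Str  ✓  state: ?Str.μY.…
@2 ?Str  ✓  state: μY.…
@3 !Unit  ✓  state: ⊕{more: ⊕{err: &{retry: μY.…, more: end, ack: μY.…}, retry: !Bool.end}, ok: ?Unit.!Bool.end, retry: ?Bool.⊕{ack: μY.…, ok: μY.…}}
@4 ⊕ more  ✓  state: ⊕{err: &{retry: μY.…, more: end, ack: μY.…}, retry: !Bool.end}
τ conforms to S (length 4)

NONE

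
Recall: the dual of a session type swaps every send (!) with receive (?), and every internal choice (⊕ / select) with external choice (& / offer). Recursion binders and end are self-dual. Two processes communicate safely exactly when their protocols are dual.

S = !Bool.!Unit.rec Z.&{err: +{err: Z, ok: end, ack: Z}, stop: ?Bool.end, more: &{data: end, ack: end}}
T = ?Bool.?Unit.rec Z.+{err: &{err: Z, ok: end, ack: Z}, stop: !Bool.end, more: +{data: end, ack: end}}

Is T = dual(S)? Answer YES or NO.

YES

!Bool vs ?Bool  ok
  !Unit vs ?Unit  ok
    rec Z vs rec Z  ok (binder kept)
      &{err,stop,more} vs +{err,stop,more}  ok labels match
        case err:
          +{err,ok,ack} vs &{err,ok,ack}  ok labels match
            case err:
              Z vs Z  ok
            case ok:
              end vs end  ok
            case ack:
              Z vs Z  ok
        case stop:
          ?Bool vs !Bool  ok
            end vs end  ok
        case more:
          &{data,ack} vs +{data,ack}  ok labels match
            case data:
              end vs end  ok
            case ack:
              end vs end  ok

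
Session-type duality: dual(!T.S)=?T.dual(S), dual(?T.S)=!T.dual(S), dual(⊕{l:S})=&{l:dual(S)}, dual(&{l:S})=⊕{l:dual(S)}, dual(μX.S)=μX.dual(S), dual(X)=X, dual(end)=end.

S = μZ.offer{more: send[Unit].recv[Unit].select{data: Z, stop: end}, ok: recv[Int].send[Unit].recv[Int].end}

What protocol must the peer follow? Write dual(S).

μZ → μZ  (binder kept)
  offer{more,ok} → select{more,ok}  (&→⊕)
    [more]
      send[Unit] → recv[Unit]
        recv[Unit] → send[Unit]
          select{data,stop} → offer{data,stop}  (select→offer)
            [data]
              dual(Z) = Z
            [stop]
              dual(end) = end
    [ok]
      recv[Int] → send[Int]
        send[Unit] → recv[Unit]
          recv[Int] → send[Int]
            dual(end) = end

μZ.select{more: recv[Unit].send[Unit].offer{data: Z, stop: end}, ok: send[Int].recv[Unit].send[Int].end}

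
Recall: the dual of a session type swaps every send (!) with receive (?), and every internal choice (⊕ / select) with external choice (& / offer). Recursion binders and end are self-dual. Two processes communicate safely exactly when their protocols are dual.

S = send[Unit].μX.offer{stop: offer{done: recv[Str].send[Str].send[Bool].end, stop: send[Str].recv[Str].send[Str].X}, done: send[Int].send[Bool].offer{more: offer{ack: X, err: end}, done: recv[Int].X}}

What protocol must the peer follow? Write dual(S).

recv[Unit].μX.select{stop: select{done: send[Str].recv[Str].recv[Bool].end, stop: recv[Str].send[Str].recv[Str].X}, done: recv[Int].recv[Bool].select{more: select{ack: X, err: end}, done: send[Int].X}}

send[Unit] ↦ recv[Unit]
  μX ↦ μX  (binder kept)
    offer{stop,done} ↦ select{stop,done}  (offer→select)
      [stop]
        offer{done,stop} ↦ select{done,stop}  (offer→select)
          [done]
            recv[Str] ↦ send[Str]
              send[Str] ↦ recv[Str]
                send[Bool] ↦ recv[Bool]
                  dual(end) = end
          [stop]
            send[Str] ↦ recv[Str]
              recv[Str] ↦ send[Str]
                send[Str] ↦ recv[Str]
                  dual(X) = X
      [done]
        send[Int] ↦ recv[Int]
          send[Bool] ↦ recv[Bool]
            offer{more,done} ↦ select{more,done}  (offer→select)
              [more]
                offer{ack,err} ↦ select{ack,err}  (offer→select)
                  [ack]
                    dual(X) = X
                  [err]
                    dual(end) = end
              [done]
                recv[Int] ↦ send[Int]
                  dual(X) = X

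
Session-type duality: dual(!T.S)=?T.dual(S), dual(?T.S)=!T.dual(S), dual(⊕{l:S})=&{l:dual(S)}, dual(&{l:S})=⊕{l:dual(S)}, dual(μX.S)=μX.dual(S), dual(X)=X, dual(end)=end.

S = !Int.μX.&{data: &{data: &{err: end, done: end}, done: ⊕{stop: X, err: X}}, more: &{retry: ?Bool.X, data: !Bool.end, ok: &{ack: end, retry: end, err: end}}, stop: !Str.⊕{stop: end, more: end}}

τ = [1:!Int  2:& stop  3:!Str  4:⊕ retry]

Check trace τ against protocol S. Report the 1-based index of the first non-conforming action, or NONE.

[1] !Int  ✓  state: μX.…
[2] & stop  ✓  state: !Str.⊕{stop: end, more: end}
[3] !Str  ✓  state: ⊕{stop: end, more: end}
[4] got ⊕ retry, protocol expects ⊕ stop or ⊕ more  ✗

4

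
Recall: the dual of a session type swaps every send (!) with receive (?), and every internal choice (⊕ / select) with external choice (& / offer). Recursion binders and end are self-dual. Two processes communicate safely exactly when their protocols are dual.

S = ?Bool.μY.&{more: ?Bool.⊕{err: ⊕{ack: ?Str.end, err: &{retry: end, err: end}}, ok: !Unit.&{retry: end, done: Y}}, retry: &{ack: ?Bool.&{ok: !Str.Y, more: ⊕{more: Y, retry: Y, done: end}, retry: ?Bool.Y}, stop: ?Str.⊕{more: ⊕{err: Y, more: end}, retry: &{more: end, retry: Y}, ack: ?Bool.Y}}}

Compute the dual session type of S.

!Bool.μY.⊕{more: !Bool.&{err: &{ack: !Str.end, err: ⊕{retry: end, err: end}}, ok: ?Unit.⊕{retry: end, done: Y}}, retry: ⊕{ack: !Bool.⊕{ok: ?Str.Y, more: &{more: Y, retry: Y, done: end}, retry: !Bool.Y}, stop: !Str.&{more: &{err: Y, more: end}, retry: ⊕{more: end, retry: Y}, ack: !Bool.Y}}}

?Bool ↦ !Bool
  μY ↦ μY  (binder kept)
    &{more,retry} ↦ ⊕{more,retry}  (offer→select)
      • more:
        ?Bool ↦ !Bool
          ⊕{err,ok} ↦ &{err,ok}  (⊕→&)
            • err:
              ⊕{ack,err} ↦ &{ack,err}  (⊕→&)
                • ack:
                  ?Str ↦ !Str
                    end ↦ end
                • err:
                  &{retry,err} ↦ ⊕{retry,err}  (offer→select)
                    • retry:
                      end ↦ end
                    • err:
                      end ↦ end
            • ok:
              !Unit ↦ ?Unit
                &{retry,done} ↦ ⊕{retry,done}  (offer→select)
                  • retry:
                    end ↦ end
                  • done:
                    Y ↦ Y
      • retry:
        &{ack,stop} ↦ ⊕{ack,stop}  (offer→select)
          • ack:
            ?Bool ↦ !Bool
              &{ok,more,retry} ↦ ⊕{ok,more,retry}  (offer→select)
                • ok:
                  !Str ↦ ?Str
                    Y ↦ Y
                • more:
                  ⊕{more,retry,done} ↦ &{more,retry,done}  (⊕→&)
                    • more:
                      Y ↦ Y
                    • retry:
                      Y ↦ Y
                    • done:
                      end ↦ end
                • retry:
                  ?Bool ↦ !Bool
                    Y ↦ Y
          • stop:
            ?Str ↦ !Str
              ⊕{more,retry,ack} ↦ &{more,retry,ack}  (⊕→&)
                • more:
                  ⊕{err,more} ↦ &{err,more}  (⊕→&)
                    • err:
                      Y ↦ Y
                    • more:
                      end ↦ end
                • retry:
                  &{more,retry} ↦ ⊕{more,retry}  (offer→select)
                    • more:
                      end ↦ end
                    • retry:
                      Y ↦ Y
                • ack:
                  ?Bool ↦ !Bool
                    Y ↦ Y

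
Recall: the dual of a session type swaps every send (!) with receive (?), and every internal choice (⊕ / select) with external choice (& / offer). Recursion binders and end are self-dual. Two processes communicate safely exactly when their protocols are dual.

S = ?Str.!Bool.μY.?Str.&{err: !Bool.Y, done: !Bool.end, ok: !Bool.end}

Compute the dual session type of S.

?Str = !Str
  !Bool = ?Bool
    μY = μY  (μ self-dual)
      ?Str = !Str
        &{err,done,ok} = ⊕{err,done,ok}  (&→⊕)
          [err]
            !Bool = ?Bool
              dual(Y) = Y
          [done]
            !Bool = ?Bool
              dual(end) = end
          [ok]
            !Bool = ?Bool
              dual(end) = end

!Str.?Bool.μY.!Str.⊕{err: ?Bool.Y, done: ?Bool.end, ok: ?Bool.end}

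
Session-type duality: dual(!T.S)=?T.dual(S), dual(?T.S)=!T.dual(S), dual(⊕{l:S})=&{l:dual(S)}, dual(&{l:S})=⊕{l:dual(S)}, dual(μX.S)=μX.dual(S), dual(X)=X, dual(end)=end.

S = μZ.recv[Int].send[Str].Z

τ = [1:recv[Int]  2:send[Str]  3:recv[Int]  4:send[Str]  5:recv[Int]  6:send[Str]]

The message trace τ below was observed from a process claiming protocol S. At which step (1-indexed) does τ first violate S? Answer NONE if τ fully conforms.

step 1: recv[Int]  ✓  cont: send[Str].μZ.…
step 2: send[Str]  ✓  cont: μZ.…
step 3: recv[Int]  ✓  cont: send[Str].μZ.…
step 4: send[Str]  ✓  cont: μZ.…
step 5: recv[Int]  ✓  cont: send[Str].μZ.…
step 6: send[Str]  ✓  cont: μZ.…
trace exhausted — no violation

NONE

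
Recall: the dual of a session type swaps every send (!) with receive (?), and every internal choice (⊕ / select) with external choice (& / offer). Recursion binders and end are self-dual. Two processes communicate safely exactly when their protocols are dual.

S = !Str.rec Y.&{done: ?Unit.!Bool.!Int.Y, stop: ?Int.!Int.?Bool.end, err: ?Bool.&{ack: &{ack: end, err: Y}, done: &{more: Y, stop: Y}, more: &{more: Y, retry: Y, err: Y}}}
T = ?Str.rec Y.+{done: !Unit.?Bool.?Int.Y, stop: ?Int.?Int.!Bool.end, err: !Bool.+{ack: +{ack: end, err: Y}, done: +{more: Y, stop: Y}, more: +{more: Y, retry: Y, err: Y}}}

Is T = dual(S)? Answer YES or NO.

NO

!Str ‖ ?Str  match
  rec Y ‖ rec Y  match (rec unchanged)
    &{done,stop,err} ‖ +{done,stop,err}  match same labels
      case done:
        ?Unit ‖ !Unit  match
          !Bool ‖ ?Bool  match
            !Int ‖ ?Int  match
              Y ‖ Y  match
      case stop:
        ?Int ‖ ?Int  ✗ same direction on both sides — not dual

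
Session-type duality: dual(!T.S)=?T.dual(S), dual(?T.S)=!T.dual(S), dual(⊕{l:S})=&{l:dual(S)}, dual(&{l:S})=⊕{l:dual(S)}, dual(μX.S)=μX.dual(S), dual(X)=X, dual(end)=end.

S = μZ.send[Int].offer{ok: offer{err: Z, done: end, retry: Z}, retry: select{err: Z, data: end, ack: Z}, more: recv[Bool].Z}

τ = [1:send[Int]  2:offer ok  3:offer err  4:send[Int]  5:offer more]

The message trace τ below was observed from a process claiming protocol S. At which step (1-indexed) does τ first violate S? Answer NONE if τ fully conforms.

@1 send[Int]  ✓  residual = offer{ok: offer{err: μZ.…, done: end, retry: μZ.…}, retry: select{err: μZ.…, data: end, ack: μZ.…}, more: recv[Bool].μZ.…}
@2 offer ok  ✓  residual = offer{err: μZ.…, done: end, retry: μZ.…}
@3 offer err  ✓  residual = μZ.…
@4 send[Int]  ✓  residual = offer{ok: offer{err: μZ.…, done: end, retry: μZ.…}, retry: select{err: μZ.…, data: end, ack: μZ.…}, more: recv[Bool].μZ.…}
@5 offer more  ✓  residual = recv[Bool].μZ.…
trace exhausted — no violation

NONE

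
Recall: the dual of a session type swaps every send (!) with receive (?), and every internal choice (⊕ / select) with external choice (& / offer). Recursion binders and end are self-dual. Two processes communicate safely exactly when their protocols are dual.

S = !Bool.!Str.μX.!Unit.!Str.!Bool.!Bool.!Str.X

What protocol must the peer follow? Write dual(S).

?Bool.?Str.μX.?Unit.?Str.?Bool.?Bool.?Str.X

!Bool = ?Bool
  !Str = ?Str
    μX = μX  (binder kept)
      !Unit = ?Unit
        !Str = ?Str
          !Bool = ?Bool
            !Bool = ?Bool
              !Str = ?Str
                X ↦ X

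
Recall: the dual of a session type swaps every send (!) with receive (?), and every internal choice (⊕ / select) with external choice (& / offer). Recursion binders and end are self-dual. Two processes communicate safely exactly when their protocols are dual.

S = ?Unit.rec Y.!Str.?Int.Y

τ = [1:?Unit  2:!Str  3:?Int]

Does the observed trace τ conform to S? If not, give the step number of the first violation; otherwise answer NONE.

@1 ?Unit  ✓  residual = rec Y.…
@2 !Str  ✓  residual = ?Int.rec Y.…
@3 ?Int  ✓  residual = rec Y.…
trace exhausted — no violation

NONE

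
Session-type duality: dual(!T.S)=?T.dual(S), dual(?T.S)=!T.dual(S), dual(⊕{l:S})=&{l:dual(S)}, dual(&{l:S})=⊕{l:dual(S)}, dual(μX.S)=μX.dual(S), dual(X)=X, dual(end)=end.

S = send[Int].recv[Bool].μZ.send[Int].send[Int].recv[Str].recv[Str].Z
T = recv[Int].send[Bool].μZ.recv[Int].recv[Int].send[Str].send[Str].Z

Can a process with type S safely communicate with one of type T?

send[Int] | recv[Int]  match
  recv[Bool] | send[Bool]  match
    μZ | μZ  match (μ self-dual)
      send[Int] | recv[Int]  match
        send[Int] | recv[Int]  match
          recv[Str] | send[Str]  match
            recv[Str] | send[Str]  match
              Z | Z  match

YES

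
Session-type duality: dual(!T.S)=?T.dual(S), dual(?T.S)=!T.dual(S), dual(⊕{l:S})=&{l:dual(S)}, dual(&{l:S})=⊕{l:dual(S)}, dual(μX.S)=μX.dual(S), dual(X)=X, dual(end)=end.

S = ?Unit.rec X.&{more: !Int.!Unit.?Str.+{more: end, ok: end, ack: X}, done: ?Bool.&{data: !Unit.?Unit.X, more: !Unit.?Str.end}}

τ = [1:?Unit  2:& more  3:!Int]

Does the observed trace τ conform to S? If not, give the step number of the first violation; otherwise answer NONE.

NONE

[1] ?Unit  match  now at rec X.…
[2] & more  match  now at !Int.!Unit.?Str.+{more: end, ok: end, ack: rec X.…}
[3] !Int  match  now at !Unit.?Str.+{more: end, ok: end, ack: rec X.…}
trace exhausted — no violation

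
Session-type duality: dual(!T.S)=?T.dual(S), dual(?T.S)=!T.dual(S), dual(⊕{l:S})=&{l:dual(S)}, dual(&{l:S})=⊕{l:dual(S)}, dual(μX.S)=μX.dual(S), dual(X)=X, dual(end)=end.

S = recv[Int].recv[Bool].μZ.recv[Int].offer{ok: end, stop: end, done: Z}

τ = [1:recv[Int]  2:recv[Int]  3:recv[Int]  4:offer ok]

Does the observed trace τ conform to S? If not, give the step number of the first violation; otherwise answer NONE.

[1] recv[Int]  match  cont: recv[Bool].μZ.…
[2] got recv[Int], protocol expects recv[Bool]  ✗

2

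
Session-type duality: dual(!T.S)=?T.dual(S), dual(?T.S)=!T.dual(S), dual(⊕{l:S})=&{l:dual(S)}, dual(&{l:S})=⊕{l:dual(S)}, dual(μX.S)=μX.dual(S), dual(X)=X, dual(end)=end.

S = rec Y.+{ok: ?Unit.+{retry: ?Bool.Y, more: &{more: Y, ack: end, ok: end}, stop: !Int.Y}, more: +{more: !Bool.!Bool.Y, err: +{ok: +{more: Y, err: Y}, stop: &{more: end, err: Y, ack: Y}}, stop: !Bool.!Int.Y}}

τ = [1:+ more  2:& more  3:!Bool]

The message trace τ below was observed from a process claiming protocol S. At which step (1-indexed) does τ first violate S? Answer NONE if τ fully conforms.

2

[1] + more  match  state: +{more: !Bool.!Bool.rec Y.…, err: +{ok: +{more: rec Y.…, err: rec Y.…}, stop: &{more: end, err: rec Y.…, ack: rec Y.…}}, stop: !Bool.!Int.rec Y.…}
[2] got & more, protocol expects + more or + err or + stop  ✗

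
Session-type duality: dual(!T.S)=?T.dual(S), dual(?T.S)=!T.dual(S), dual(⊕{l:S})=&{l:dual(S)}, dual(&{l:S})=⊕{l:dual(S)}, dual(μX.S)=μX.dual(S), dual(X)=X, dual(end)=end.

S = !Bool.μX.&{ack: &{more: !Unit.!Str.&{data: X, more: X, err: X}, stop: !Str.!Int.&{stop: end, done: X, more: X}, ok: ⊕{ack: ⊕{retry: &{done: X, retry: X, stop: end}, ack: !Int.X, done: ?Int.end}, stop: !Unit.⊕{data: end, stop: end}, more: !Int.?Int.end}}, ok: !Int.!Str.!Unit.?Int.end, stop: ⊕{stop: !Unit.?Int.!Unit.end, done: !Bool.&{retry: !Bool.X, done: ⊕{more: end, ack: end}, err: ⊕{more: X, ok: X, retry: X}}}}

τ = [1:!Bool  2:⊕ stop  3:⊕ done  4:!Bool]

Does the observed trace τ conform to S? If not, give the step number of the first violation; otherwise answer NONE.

step 1: !Bool  ✓  now at μX.…
step 2: got ⊕ stop, protocol expects & ack or & ok or & stop  ✗

2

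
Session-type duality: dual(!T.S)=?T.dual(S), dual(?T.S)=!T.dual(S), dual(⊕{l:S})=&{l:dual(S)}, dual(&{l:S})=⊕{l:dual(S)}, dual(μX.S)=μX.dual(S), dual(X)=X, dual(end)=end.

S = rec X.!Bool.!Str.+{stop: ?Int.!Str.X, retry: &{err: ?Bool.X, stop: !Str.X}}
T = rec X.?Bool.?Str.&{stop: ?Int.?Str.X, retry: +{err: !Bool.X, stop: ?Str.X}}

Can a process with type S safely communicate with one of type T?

NO

rec X ‖ rec X  ✓ (rec unchanged)
  !Bool ‖ ?Bool  ✓
    !Str ‖ ?Str  ✓
      +{stop,retry} ‖ &{stop,retry}  ✓ label sets agree
        case stop:
          ?Int ‖ ?Int  ✗ same direction on both sides — not dual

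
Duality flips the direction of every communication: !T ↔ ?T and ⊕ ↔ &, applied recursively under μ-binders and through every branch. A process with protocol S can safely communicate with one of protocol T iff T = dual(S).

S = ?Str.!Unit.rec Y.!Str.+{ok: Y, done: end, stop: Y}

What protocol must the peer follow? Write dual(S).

!Str.?Unit.rec Y.?Str.&{ok: Y, done: end, stop: Y}

?Str → !Str
  !Unit → ?Unit
    rec Y → rec Y  (rec unchanged)
      !Str → ?Str
        +{ok,done,stop} → &{ok,done,stop}  (internal→external)
          [ok]
            dual(Y) = Y
          [done]
            dual(end) = end
          [stop]
            dual(Y) = Y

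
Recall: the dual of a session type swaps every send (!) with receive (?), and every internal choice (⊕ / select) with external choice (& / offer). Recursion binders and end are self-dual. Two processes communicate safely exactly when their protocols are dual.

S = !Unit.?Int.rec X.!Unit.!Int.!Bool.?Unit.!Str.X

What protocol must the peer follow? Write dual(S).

?Unit.!Int.rec X.?Unit.?Int.?Bool.!Unit.?Str.X

!Unit = ?Unit
  ?Int = !Int
    rec X = rec X  (rec unchanged)
      !Unit = ?Unit
        !Int = ?Int
          !Bool = ?Bool
            ?Unit = !Unit
              !Str = ?Str
                X ↦ X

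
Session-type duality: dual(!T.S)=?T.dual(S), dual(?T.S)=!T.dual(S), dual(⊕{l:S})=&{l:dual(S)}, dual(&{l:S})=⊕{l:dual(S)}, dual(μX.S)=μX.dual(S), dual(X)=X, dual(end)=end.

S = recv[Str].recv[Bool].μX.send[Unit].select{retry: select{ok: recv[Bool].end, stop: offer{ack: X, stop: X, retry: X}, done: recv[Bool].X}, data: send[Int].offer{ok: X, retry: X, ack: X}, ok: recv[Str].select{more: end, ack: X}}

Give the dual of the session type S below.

send[Str].send[Bool].μX.recv[Unit].offer{retry: offer{ok: send[Bool].end, stop: select{ack: X, stop: X, retry: X}, done: send[Bool].X}, data: recv[Int].select{ok: X, retry: X, ack: X}, ok: send[Str].offer{more: end, ack: X}}

recv[Str] → send[Str]
  recv[Bool] → send[Bool]
    μX → μX  (rec unchanged)
      send[Unit] → recv[Unit]
        select{retry,data,ok} → offer{retry,data,ok}  (internal→external)
          case retry:
            select{ok,stop,done} → offer{ok,stop,done}  (internal→external)
              case ok:
                recv[Bool] → send[Bool]
                  dual(end) = end
              case stop:
                offer{ack,stop,retry} → select{ack,stop,retry}  (&→⊕)
                  case ack:
                    dual(X) = X
                  case stop:
                    dual(X) = X
                  case retry:
                    dual(X) = X
              case done:
                recv[Bool] → send[Bool]
                  dual(X) = X
          case data:
            send[Int] → recv[Int]
              offer{ok,retry,ack} → select{ok,retry,ack}  (&→⊕)
                case ok:
                  dual(X) = X
                case retry:
                  dual(X) = X
                case ack:
                  dual(X) = X
          case ok:
            recv[Str] → send[Str]
              select{more,ack} → offer{more,ack}  (internal→external)
                case more:
                  dual(end) = end
                case ack:
                  dual(X) = X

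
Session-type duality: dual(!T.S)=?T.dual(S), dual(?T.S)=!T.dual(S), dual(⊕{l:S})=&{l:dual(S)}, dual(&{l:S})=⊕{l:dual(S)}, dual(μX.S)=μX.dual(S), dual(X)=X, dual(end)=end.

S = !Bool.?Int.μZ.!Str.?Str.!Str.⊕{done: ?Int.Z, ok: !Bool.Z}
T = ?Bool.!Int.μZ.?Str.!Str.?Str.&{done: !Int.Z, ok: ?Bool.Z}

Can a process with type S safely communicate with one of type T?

YES

!Bool ‖ ?Bool  match
  ?Int ‖ !Int  match
    μZ ‖ μZ  match (binder kept)
      !Str ‖ ?Str  match
        ?Str ‖ !Str  match
          !Str ‖ ?Str  match
            ⊕{done,ok} ‖ &{done,ok}  match same labels
              • done:
                ?Int ‖ !Int  match
                  Z ‖ Z  match
              • ok:
                !Bool ‖ ?Bool  match
                  Z ‖ Z  match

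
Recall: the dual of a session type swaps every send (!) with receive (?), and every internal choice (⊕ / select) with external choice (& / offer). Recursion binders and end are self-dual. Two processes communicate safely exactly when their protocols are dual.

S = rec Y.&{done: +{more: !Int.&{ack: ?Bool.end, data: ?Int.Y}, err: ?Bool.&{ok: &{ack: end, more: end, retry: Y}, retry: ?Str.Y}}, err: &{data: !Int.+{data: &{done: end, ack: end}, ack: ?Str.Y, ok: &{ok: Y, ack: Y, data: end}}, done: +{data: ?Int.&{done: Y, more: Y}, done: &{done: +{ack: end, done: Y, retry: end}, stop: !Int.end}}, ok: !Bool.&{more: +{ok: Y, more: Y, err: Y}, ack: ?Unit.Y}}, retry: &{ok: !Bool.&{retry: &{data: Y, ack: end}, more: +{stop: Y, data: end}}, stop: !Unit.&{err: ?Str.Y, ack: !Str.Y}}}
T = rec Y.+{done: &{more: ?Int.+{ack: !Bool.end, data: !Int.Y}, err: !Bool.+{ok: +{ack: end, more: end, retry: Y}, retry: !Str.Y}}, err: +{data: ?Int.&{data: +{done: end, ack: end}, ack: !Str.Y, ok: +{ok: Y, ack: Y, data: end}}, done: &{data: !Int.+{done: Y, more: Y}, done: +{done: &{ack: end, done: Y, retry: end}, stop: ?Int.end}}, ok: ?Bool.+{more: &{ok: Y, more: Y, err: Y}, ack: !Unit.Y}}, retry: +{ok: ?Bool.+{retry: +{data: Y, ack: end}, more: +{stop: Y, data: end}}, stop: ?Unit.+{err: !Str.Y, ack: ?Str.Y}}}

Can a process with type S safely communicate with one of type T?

rec Y vs rec Y  ✓ (rec unchanged)
  &{done,err,retry} vs +{done,err,retry}  ✓ same labels
    [done]
      +{more,err} vs &{more,err}  ✓ same labels
        [more]
          !Int vs ?Int  ✓
            &{ack,data} vs +{ack,data}  ✓ same labels
              [ack]
                ?Bool vs !Bool  ✓
                  end vs end  ✓
              [data]
                ?Int vs !Int  ✓
                  Y vs Y  ✓
        [err]
          ?Bool vs !Bool  ✓
            &{ok,retry} vs +{ok,retry}  ✓ same labels
              [ok]
                &{ack,more,retry} vs +{ack,more,retry}  ✓ same labels
                  [ack]
                    end vs end  ✓
                  [more]
                    end vs end  ✓
                  [retry]
                    Y vs Y  ✓
              [retry]
                ?Str vs !Str  ✓
                  Y vs Y  ✓
    [err]
      &{data,done,ok} vs +{data,done,ok}  ✓ same labels
        [data]
          !Int vs ?Int  ✓
            +{data,ack,ok} vs &{data,ack,ok}  ✓ same labels
              [data]
                &{done,ack} vs +{done,ack}  ✓ same labels
                  [done]
                    end vs end  ✓
                  [ack]
                    end vs end  ✓
              [ack]
                ?Str vs !Str  ✓
                  Y vs Y  ✓
              [ok]
                &{ok,ack,data} vs +{ok,ack,data}  ✓ same labels
                  [ok]
                    Y vs Y  ✓
                  [ack]
                    Y vs Y  ✓
                  [data]
                    end vs end  ✓
        [done]
          +{data,done} vs &{data,done}  ✓ same labels
            [data]
              ?Int vs !Int  ✓
                &{done,more} vs +{done,more}  ✓ same labels
                  [done]
                    Y vs Y  ✓
                  [more]
                    Y vs Y  ✓
            [done]
              &{done,stop} vs +{done,stop}  ✓ same labels
                [done]
                  +{ack,done,retry} vs &{ack,done,retry}  ✓ same labels
                    [ack]
                      end vs end  ✓
                    [done]
                      Y vs Y  ✓
                    [retry]
                      end vs end  ✓
                [stop]
                  !Int vs ?Int  ✓
                    end vs end  ✓
        [ok]
          !Bool vs ?Bool  ✓
            &{more,ack} vs +{more,ack}  ✓ same labels
              [more]
                +{ok,more,err} vs &{ok,more,err}  ✓ same labels
                  [ok]
                    Y vs Y  ✓
                  [more]
                    Y vs Y  ✓
                  [err]
                    Y vs Y  ✓
              [ack]
                ?Unit vs !Unit  ✓
                  Y vs Y  ✓
    [retry]
      &{ok,stop} vs +{ok,stop}  ✓ same labels
        [ok]
          !Bool vs ?Bool  ✓
            &{retry,more} vs +{retry,more}  ✓ same labels
              [retry]
                &{data,ack} vs +{data,ack}  ✓ same labels
                  [data]
                    Y vs Y  ✓
                  [ack]
                    end vs end  ✓
              [more]
                +{stop,data} vs +{stop,data}  ✗ choice polarity not flipped — not dual

NO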